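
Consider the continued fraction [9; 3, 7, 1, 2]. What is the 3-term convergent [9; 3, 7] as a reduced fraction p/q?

205/22

Start with 7.
3 + 1/(7/1) = 3 + 1/7 = 22/7
9 + 1/(22/7) = 9 + 7/22 = 205/22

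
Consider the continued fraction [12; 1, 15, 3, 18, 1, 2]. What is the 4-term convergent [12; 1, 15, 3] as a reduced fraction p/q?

Work from the innermost term outward:
Start with 3.
15 + 1/(3/1) = 15 + 1/3 = 46/3
1 + 1/(46/3) = 1 + 3/46 = 49/46
12 + 1/(49/46) = 12 + 46/49 = 634/49

634/49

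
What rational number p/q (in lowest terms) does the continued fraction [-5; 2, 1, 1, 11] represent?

Work from the innermost term outward:
Start with 11.
1 + 1/(11/1) = 1 + 1/11 = 12/11
1 + 1/(12/11) = 1 + 11/12 = 23/12
2 + 1/(23/12) = 2 + 12/23 = 58/23
-5 + 1/(58/23) = -5 + 23/58 = -267/58

-267/58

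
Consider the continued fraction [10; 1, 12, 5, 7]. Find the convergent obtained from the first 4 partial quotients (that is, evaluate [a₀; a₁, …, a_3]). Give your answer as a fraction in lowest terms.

721/66

Compute successive convergents:
a_0 = 10: 10/1
a_1 = 1: 11/1
a_2 = 12: 142/13
a_3 = 5: 721/66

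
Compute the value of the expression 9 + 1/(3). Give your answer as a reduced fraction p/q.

Collapse the nested fraction from the inside out:
Start with 3.
9 + 1/(3/1) = 9 + 1/3 = 28/3

28/3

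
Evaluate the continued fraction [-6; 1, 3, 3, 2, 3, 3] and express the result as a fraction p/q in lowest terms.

-1774/339

a_0 = -6: -6/1
a_1 = 1: -5/1
a_2 = 3: -21/4
a_3 = 3: -68/13
a_4 = 2: -157/30
a_5 = 3: -539/103
a_6 = 3: -1774/339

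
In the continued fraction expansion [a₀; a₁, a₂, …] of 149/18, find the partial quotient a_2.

1

149 = 8·18 + 5, so a_0 = 8
18 = 3·5 + 3, so a_1 = 3
5 = 1·3 + 2, so a_2 = 1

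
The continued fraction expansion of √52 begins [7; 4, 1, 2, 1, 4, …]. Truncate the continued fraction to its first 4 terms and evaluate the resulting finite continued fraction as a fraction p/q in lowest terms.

a_0 = 7: 7/1
a_1 = 4: 29/4
a_2 = 1: 36/5
a_3 = 2: 101/14

101/14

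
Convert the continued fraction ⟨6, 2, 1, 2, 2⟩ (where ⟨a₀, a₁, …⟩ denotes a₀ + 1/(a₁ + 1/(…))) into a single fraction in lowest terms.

Use the convergent recurrence hₖ = aₖ·hₖ₋₁ + hₖ₋₂ (and likewise for the denominators kₖ):
a_0 = 6: 6/1
a_1 = 2: 13/2
a_2 = 1: 19/3
a_3 = 2: 51/8
a_4 = 2: 121/19

121/19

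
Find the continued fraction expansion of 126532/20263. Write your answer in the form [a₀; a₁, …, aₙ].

Run the Euclidean algorithm, recording each quotient:
⌊126532/20263⌋ = 6, remainder 4954
⌊20263/4954⌋ = 4, remainder 447
⌊4954/447⌋ = 11, remainder 37
⌊447/37⌋ = 12, remainder 3
⌊37/3⌋ = 12, remainder 1
⌊3/1⌋ = 3, remainder 0

[6; 4, 11, 12, 12, 3]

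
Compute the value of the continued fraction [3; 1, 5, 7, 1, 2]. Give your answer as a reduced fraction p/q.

Start with 2.
1 + 1/(2/1) = 1 + 1/2 = 3/2
7 + 1/(3/2) = 7 + 2/3 = 23/3
5 + 1/(23/3) = 5 + 3/23 = 118/23
1 + 1/(118/23) = 1 + 23/118 = 141/118
3 + 1/(141/118) = 3 + 118/141 = 541/141

541/141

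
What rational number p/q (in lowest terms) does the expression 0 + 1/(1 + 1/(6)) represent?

6/7

Compute successive convergents:
a_0 = 0: 0/1
a_1 = 1: 1/1
a_2 = 6: 6/7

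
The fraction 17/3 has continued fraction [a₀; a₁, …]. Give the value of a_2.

2

Apply division with remainder until the remainder is 0:
17 ÷ 3 → quotient 5, remainder 2
3 ÷ 2 → quotient 1, remainder 1
2 ÷ 1 → quotient 2, remainder 0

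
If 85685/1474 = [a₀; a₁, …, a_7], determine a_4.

1

Apply division with remainder until the remainder is 0:
85685 ÷ 1474 → quotient 58, remainder 193
1474 ÷ 193 → quotient 7, remainder 123
193 ÷ 123 → quotient 1, remainder 70
123 ÷ 70 → quotient 1, remainder 53
70 ÷ 53 → quotient 1, remainder 17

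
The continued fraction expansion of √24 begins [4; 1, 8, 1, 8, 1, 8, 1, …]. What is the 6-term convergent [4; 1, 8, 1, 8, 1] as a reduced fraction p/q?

Work from the innermost term outward:
Start with 1.
8 + 1/(1/1) = 8 + 1/1 = 9/1
1 + 1/(9/1) = 1 + 1/9 = 10/9
8 + 1/(10/9) = 8 + 9/10 = 89/10
1 + 1/(89/10) = 1 + 10/89 = 99/89
4 + 1/(99/89) = 4 + 89/99 = 485/99

485/99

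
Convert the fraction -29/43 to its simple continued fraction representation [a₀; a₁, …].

Apply division with remainder until the remainder is 0:
-29 ÷ 43 → quotient -1, remainder 14
43 ÷ 14 → quotient 3, remainder 1
14 ÷ 1 → quotient 14, remainder 0

[-1; 3, 14]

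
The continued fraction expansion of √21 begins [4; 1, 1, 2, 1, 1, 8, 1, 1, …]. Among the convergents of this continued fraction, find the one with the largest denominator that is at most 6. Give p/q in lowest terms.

List convergents until the denominator exceeds the bound:
a_0 = 4: 4/1  (≤ bound)
a_1 = 1: 5/1  (≤ bound)
a_2 = 1: 9/2  (≤ bound)
a_3 = 2: 23/5  (≤ bound)
a_4 = 1: 32/7  (> 6, stop)

23/5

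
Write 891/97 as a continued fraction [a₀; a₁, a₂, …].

[9; 5, 2, 1, 1, 3]

Apply division with remainder until the remainder is 0:
891 ÷ 97 → quotient 9, remainder 18
97 ÷ 18 → quotient 5, remainder 7
18 ÷ 7 → quotient 2, remainder 4
7 ÷ 4 → quotient 1, remainder 3
4 ÷ 3 → quotient 1, remainder 1
3 ÷ 1 → quotient 3, remainder 0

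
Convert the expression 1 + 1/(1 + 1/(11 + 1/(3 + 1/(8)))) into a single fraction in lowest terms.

a_0 = 1: 1/1
a_1 = 1: 2/1
a_2 = 11: 23/12
a_3 = 3: 71/37
a_4 = 8: 591/308

591/308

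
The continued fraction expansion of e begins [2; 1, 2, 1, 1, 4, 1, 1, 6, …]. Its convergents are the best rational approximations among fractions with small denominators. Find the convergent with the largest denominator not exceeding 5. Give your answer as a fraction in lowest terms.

11/4

a_0 = 2: 2/1  (≤ bound)
a_1 = 1: 3/1  (≤ bound)
a_2 = 2: 8/3  (≤ bound)
a_3 = 1: 11/4  (≤ bound)
a_4 = 1: 19/7  (> 5, stop)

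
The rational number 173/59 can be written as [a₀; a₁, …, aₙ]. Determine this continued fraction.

⌊173/59⌋ = 2, remainder 55
⌊59/55⌋ = 1, remainder 4
⌊55/4⌋ = 13, remainder 3
⌊4/3⌋ = 1, remainder 1
⌊3/1⌋ = 3, remainder 0

[2; 1, 13, 1, 3]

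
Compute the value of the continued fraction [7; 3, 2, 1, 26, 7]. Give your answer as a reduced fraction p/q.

Build up convergents one term at a time:
a_0 = 7: 7/1
a_1 = 3: 22/3
a_2 = 2: 51/7
a_3 = 1: 73/10
a_4 = 26: 1949/267
a_5 = 7: 13716/1879

13716/1879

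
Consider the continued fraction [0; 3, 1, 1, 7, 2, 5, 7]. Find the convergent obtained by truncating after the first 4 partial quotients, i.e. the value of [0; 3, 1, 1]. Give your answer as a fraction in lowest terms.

2/7

Work from the innermost term outward:
Start with 1.
1 + 1/(1/1) = 1 + 1/1 = 2/1
3 + 1/(2/1) = 3 + 1/2 = 7/2
0 + 1/(7/2) = 0 + 2/7 = 2/7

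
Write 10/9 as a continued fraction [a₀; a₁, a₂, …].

[1; 9]

⌊10/9⌋ = 1, remainder 1
⌊9/1⌋ = 9, remainder 0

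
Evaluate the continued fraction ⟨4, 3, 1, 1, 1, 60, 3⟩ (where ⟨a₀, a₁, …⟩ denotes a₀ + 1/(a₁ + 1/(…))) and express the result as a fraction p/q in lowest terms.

8597/2012

Start with 3.
60 + 1/(3/1) = 60 + 1/3 = 181/3
1 + 1/(181/3) = 1 + 3/181 = 184/181
1 + 1/(184/181) = 1 + 181/184 = 365/184
1 + 1/(365/184) = 1 + 184/365 = 549/365
3 + 1/(549/365) = 3 + 365/549 = 2012/549
4 + 1/(2012/549) = 4 + 549/2012 = 8597/2012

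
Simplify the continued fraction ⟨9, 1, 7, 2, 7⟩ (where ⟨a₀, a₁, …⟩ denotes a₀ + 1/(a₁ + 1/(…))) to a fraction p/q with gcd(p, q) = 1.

Collapse the nested fraction from the inside out:
Start with 7.
2 + 1/(7/1) = 2 + 1/7 = 15/7
7 + 1/(15/7) = 7 + 7/15 = 112/15
1 + 1/(112/15) = 1 + 15/112 = 127/112
9 + 1/(127/112) = 9 + 112/127 = 1255/127

1255/127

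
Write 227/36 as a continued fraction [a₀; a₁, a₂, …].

227 = 6·36 + 11, so a_0 = 6
36 = 3·11 + 3, so a_1 = 3
11 = 3·3 + 2, so a_2 = 3
3 = 1·2 + 1, so a_3 = 1
2 = 2·1 + 0, so a_4 = 2

[6; 3, 3, 1, 2]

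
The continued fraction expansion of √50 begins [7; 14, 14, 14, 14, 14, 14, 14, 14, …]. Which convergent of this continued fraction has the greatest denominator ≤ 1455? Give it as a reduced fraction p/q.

1393/197

List convergents until the denominator exceeds the bound:
a_0 = 7: 7/1  (≤ bound)
a_1 = 14: 99/14  (≤ bound)
a_2 = 14: 1393/197  (≤ bound)
a_3 = 14: 19601/2772  (> 1455, stop)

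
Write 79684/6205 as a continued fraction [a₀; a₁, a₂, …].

[12; 1, 5, 3, 13, 3, 2, 3]

79684 ÷ 6205 → quotient 12, remainder 5224
6205 ÷ 5224 → quotient 1, remainder 981
5224 ÷ 981 → quotient 5, remainder 319
981 ÷ 319 → quotient 3, remainder 24
319 ÷ 24 → quotient 13, remainder 7
24 ÷ 7 → quotient 3, remainder 3
7 ÷ 3 → quotient 2, remainder 1
3 ÷ 1 → quotient 3, remainder 0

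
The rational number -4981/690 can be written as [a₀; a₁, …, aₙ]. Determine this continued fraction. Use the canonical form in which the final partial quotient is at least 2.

Run the Euclidean algorithm, recording each quotient:
-4981 ÷ 690 → quotient -8, remainder 539
690 ÷ 539 → quotient 1, remainder 151
539 ÷ 151 → quotient 3, remainder 86
151 ÷ 86 → quotient 1, remainder 65
86 ÷ 65 → quotient 1, remainder 21
65 ÷ 21 → quotient 3, remainder 2
21 ÷ 2 → quotient 10, remainder 1
2 ÷ 1 → quotient 2, remainder 0

[-8; 1, 3, 1, 1, 3, 10, 2]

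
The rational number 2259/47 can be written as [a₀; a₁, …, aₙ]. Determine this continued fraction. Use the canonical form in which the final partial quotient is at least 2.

Run the Euclidean algorithm, recording each quotient:
2259 ÷ 47 → quotient 48, remainder 3
47 ÷ 3 → quotient 15, remainder 2
3 ÷ 2 → quotient 1, remainder 1
2 ÷ 1 → quotient 2, remainder 0

[48; 15, 1, 2]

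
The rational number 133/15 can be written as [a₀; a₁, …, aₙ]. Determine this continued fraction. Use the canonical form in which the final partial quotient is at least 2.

[8; 1, 6, 2]

133 = 8·15 + 13, so a_0 = 8
15 = 1·13 + 2, so a_1 = 1
13 = 6·2 + 1, so a_2 = 6
2 = 2·1 + 0, so a_3 = 2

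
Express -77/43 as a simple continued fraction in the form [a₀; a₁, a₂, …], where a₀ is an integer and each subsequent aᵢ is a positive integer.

-77 ÷ 43 → quotient -2, remainder 9
43 ÷ 9 → quotient 4, remainder 7
9 ÷ 7 → quotient 1, remainder 2
7 ÷ 2 → quotient 3, remainder 1
2 ÷ 1 → quotient 2, remainder 0

[-2; 4, 1, 3, 2]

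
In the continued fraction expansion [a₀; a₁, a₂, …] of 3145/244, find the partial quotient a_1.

⌊3145/244⌋ = 12, remainder 217
⌊244/217⌋ = 1, remainder 27

1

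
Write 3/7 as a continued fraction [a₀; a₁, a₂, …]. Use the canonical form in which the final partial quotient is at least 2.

[0; 2, 3]

⌊3/7⌋ = 0, remainder 3
⌊7/3⌋ = 2, remainder 1
⌊3/1⌋ = 3, remainder 0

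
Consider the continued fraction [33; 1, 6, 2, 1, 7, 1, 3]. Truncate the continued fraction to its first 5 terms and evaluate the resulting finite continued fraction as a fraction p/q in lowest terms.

745/22

Compute successive convergents:
a_0 = 33: 33/1
a_1 = 1: 34/1
a_2 = 6: 237/7
a_3 = 2: 508/15
a_4 = 1: 745/22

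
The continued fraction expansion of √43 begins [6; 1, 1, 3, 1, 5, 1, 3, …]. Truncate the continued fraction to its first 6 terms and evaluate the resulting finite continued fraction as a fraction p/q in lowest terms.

a_0 = 6: 6/1
a_1 = 1: 7/1
a_2 = 1: 13/2
a_3 = 3: 46/7
a_4 = 1: 59/9
a_5 = 5: 341/52

341/52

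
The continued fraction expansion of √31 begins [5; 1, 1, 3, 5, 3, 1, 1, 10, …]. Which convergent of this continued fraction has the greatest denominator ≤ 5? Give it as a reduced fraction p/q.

List convergents until the denominator exceeds the bound:
a_0 = 5: 5/1  (≤ bound)
a_1 = 1: 6/1  (≤ bound)
a_2 = 1: 11/2  (≤ bound)
a_3 = 3: 39/7  (> 5, stop)

11/2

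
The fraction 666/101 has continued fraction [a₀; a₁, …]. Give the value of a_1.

666 = 6·101 + 60, so a_0 = 6
101 = 1·60 + 41, so a_1 = 1

1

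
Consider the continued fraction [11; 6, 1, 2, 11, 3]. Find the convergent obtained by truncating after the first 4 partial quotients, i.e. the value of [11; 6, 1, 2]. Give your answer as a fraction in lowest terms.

223/20

Start with 2.
1 + 1/(2/1) = 1 + 1/2 = 3/2
6 + 1/(3/2) = 6 + 2/3 = 20/3
11 + 1/(20/3) = 11 + 3/20 = 223/20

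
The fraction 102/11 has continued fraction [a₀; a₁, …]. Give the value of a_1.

102 = 9·11 + 3, so a_0 = 9
11 = 3·3 + 2, so a_1 = 3

3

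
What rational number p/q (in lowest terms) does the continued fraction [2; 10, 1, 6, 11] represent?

Work from the innermost term outward:
Start with 11.
6 + 1/(11/1) = 6 + 1/11 = 67/11
1 + 1/(67/11) = 1 + 11/67 = 78/67
10 + 1/(78/67) = 10 + 67/78 = 847/78
2 + 1/(847/78) = 2 + 78/847 = 1772/847

1772/847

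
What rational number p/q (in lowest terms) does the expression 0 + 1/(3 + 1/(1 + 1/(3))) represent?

4/15

Start with 3.
1 + 1/(3/1) = 1 + 1/3 = 4/3
3 + 1/(4/3) = 3 + 3/4 = 15/4
0 + 1/(15/4) = 0 + 4/15 = 4/15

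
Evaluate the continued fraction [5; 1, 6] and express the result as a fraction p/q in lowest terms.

a_0 = 5: 5/1
a_1 = 1: 6/1
a_2 = 6: 41/7

41/7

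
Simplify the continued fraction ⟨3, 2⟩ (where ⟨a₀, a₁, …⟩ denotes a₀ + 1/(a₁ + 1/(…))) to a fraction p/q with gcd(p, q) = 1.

Build up convergents one term at a time:
a_0 = 3: 3/1
a_1 = 2: 7/2

7/2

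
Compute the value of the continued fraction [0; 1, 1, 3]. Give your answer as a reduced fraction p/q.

Start with 3.
1 + 1/(3/1) = 1 + 1/3 = 4/3
1 + 1/(4/3) = 1 + 3/4 = 7/4
0 + 1/(7/4) = 0 + 4/7 = 4/7

4/7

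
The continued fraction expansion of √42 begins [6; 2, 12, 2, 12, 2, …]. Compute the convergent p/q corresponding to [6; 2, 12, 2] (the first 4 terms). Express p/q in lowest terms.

337/52

Start with 2.
12 + 1/(2/1) = 12 + 1/2 = 25/2
2 + 1/(25/2) = 2 + 2/25 = 52/25
6 + 1/(52/25) = 6 + 25/52 = 337/52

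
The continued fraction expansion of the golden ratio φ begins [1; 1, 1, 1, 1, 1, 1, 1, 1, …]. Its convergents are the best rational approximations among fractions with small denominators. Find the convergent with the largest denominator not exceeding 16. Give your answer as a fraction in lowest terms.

21/13

a_0 = 1: 1/1  (≤ bound)
a_1 = 1: 2/1  (≤ bound)
a_2 = 1: 3/2  (≤ bound)
a_3 = 1: 5/3  (≤ bound)
a_4 = 1: 8/5  (≤ bound)
a_5 = 1: 13/8  (≤ bound)
a_6 = 1: 21/13  (≤ bound)
a_7 = 1: 34/21  (> 16, stop)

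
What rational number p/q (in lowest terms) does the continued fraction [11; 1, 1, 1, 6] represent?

Start with 6.
1 + 1/(6/1) = 1 + 1/6 = 7/6
1 + 1/(7/6) = 1 + 6/7 = 13/7
1 + 1/(13/7) = 1 + 7/13 = 20/13
11 + 1/(20/13) = 11 + 13/20 = 233/20

233/20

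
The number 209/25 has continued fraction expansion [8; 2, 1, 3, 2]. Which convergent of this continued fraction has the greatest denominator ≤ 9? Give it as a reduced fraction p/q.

List convergents until the denominator exceeds the bound:
a_0 = 8: 8/1  (≤ bound)
a_1 = 2: 17/2  (≤ bound)
a_2 = 1: 25/3  (≤ bound)
a_3 = 3: 92/11  (> 9, stop)

25/3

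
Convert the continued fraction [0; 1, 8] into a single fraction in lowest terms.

8/9

Work from the innermost term outward:
Start with 8.
1 + 1/(8/1) = 1 + 1/8 = 9/8
0 + 1/(9/8) = 0 + 8/9 = 8/9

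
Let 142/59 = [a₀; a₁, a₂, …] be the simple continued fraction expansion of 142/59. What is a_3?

5

142 ÷ 59 → quotient 2, remainder 24
59 ÷ 24 → quotient 2, remainder 11
24 ÷ 11 → quotient 2, remainder 2
11 ÷ 2 → quotient 5, remainder 1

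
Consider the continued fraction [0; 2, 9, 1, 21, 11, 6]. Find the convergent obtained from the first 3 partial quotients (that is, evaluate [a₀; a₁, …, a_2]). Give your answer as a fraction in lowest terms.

9/19

Compute successive convergents:
a_0 = 0: 0/1
a_1 = 2: 1/2
a_2 = 9: 9/19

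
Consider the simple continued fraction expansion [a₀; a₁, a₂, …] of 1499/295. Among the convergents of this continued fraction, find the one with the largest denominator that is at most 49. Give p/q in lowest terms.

188/37

List convergents until the denominator exceeds the bound:
a_0 = 5: 5/1  (≤ bound)
a_1 = 12: 61/12  (≤ bound)
a_2 = 3: 188/37  (≤ bound)
a_3 = 2: 437/86  (> 49, stop)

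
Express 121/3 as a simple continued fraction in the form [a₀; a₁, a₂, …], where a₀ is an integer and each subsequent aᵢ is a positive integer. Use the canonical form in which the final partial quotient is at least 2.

Run the Euclidean algorithm, recording each quotient:
⌊121/3⌋ = 40, remainder 1
⌊3/1⌋ = 3, remainder 0

[40; 3]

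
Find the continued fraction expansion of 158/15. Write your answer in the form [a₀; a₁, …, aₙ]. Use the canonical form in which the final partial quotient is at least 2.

⌊158/15⌋ = 10, remainder 8
⌊15/8⌋ = 1, remainder 7
⌊8/7⌋ = 1, remainder 1
⌊7/1⌋ = 7, remainder 0

[10; 1, 1, 7]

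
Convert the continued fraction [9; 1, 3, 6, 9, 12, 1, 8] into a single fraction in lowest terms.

261456/26789

Start with 8.
1 + 1/(8/1) = 1 + 1/8 = 9/8
12 + 1/(9/8) = 12 + 8/9 = 116/9
9 + 1/(116/9) = 9 + 9/116 = 1053/116
6 + 1/(1053/116) = 6 + 116/1053 = 6434/1053
3 + 1/(6434/1053) = 3 + 1053/6434 = 20355/6434
1 + 1/(20355/6434) = 1 + 6434/20355 = 26789/20355
9 + 1/(26789/20355) = 9 + 20355/26789 = 261456/26789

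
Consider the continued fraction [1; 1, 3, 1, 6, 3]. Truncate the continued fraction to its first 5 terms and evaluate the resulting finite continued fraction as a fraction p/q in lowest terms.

61/34

Start with 6.
1 + 1/(6/1) = 1 + 1/6 = 7/6
3 + 1/(7/6) = 3 + 6/7 = 27/7
1 + 1/(27/7) = 1 + 7/27 = 34/27
1 + 1/(34/27) = 1 + 27/34 = 61/34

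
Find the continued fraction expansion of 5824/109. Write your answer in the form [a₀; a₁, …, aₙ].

[53; 2, 3, 7, 2]

Repeatedly divide and take the remainder:
5824 = 53·109 + 47, so a_0 = 53
109 = 2·47 + 15, so a_1 = 2
47 = 3·15 + 2, so a_2 = 3
15 = 7·2 + 1, so a_3 = 7
2 = 2·1 + 0, so a_4 = 2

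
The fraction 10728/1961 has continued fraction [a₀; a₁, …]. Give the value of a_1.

2

10728 ÷ 1961 → quotient 5, remainder 923
1961 ÷ 923 → quotient 2, remainder 115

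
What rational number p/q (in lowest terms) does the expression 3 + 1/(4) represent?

Build up convergents one term at a time:
a_0 = 3: 3/1
a_1 = 4: 13/4

13/4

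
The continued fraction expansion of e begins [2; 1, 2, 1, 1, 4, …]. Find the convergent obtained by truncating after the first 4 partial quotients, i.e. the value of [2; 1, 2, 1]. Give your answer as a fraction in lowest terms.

Start with 1.
2 + 1/(1/1) = 2 + 1/1 = 3/1
1 + 1/(3/1) = 1 + 1/3 = 4/3
2 + 1/(4/3) = 2 + 3/4 = 11/4

11/4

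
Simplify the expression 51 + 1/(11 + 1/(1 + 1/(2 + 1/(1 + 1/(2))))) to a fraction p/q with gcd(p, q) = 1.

6590/129

a_0 = 51: 51/1
a_1 = 11: 562/11
a_2 = 1: 613/12
a_3 = 2: 1788/35
a_4 = 1: 2401/47
a_5 = 2: 6590/129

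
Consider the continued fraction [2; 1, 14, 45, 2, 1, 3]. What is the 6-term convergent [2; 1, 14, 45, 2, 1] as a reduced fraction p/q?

a_0 = 2: 2/1
a_1 = 1: 3/1
a_2 = 14: 44/15
a_3 = 45: 1983/676
a_4 = 2: 4010/1367
a_5 = 1: 5993/2043

5993/2043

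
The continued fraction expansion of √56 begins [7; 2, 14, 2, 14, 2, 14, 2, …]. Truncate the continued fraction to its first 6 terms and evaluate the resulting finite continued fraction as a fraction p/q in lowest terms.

13455/1798

a_0 = 7: 7/1
a_1 = 2: 15/2
a_2 = 14: 217/29
a_3 = 2: 449/60
a_4 = 14: 6503/869
a_5 = 2: 13455/1798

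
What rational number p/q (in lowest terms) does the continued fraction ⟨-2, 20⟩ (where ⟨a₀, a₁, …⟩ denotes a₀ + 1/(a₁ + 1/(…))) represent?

-39/20

Start with 20.
-2 + 1/(20/1) = -2 + 1/20 = -39/20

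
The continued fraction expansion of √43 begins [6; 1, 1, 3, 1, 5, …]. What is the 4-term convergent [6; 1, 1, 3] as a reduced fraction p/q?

46/7

a_0 = 6: 6/1
a_1 = 1: 7/1
a_2 = 1: 13/2
a_3 = 3: 46/7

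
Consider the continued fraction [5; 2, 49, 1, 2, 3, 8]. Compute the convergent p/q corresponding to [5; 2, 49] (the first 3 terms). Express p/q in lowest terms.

Start with 49.
2 + 1/(49/1) = 2 + 1/49 = 99/49
5 + 1/(99/49) = 5 + 49/99 = 544/99

544/99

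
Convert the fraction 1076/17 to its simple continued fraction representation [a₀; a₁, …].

[63; 3, 2, 2]

⌊1076/17⌋ = 63, remainder 5
⌊17/5⌋ = 3, remainder 2
⌊5/2⌋ = 2, remainder 1
⌊2/1⌋ = 2, remainder 0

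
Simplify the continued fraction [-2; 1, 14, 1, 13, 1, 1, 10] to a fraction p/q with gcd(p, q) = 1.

Build up convergents one term at a time:
a_0 = -2: -2/1
a_1 = 1: -1/1
a_2 = 14: -16/15
a_3 = 1: -17/16
a_4 = 13: -237/223
a_5 = 1: -254/239
a_6 = 1: -491/462
a_7 = 10: -5164/4859

-5164/4859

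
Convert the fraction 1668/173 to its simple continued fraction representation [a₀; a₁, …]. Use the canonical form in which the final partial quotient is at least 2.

[9; 1, 1, 1, 3, 1, 3, 3]

Repeatedly divide and take the remainder:
1668 ÷ 173 → quotient 9, remainder 111
173 ÷ 111 → quotient 1, remainder 62
111 ÷ 62 → quotient 1, remainder 49
62 ÷ 49 → quotient 1, remainder 13
49 ÷ 13 → quotient 3, remainder 10
13 ÷ 10 → quotient 1, remainder 3
10 ÷ 3 → quotient 3, remainder 1
3 ÷ 1 → quotient 3, remainder 0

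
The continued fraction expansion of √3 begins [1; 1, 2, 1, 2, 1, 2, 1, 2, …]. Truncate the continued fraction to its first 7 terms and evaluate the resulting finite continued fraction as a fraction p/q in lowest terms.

a_0 = 1: 1/1
a_1 = 1: 2/1
a_2 = 2: 5/3
a_3 = 1: 7/4
a_4 = 2: 19/11
a_5 = 1: 26/15
a_6 = 2: 71/41

71/41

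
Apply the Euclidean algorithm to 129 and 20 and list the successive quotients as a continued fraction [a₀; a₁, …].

[6; 2, 4, 2]

129 = 6·20 + 9, so a_0 = 6
20 = 2·9 + 2, so a_1 = 2
9 = 4·2 + 1, so a_2 = 4
2 = 2·1 + 0, so a_3 = 2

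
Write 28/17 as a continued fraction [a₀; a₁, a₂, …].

28 = 1·17 + 11, so a_0 = 1
17 = 1·11 + 6, so a_1 = 1
11 = 1·6 + 5, so a_2 = 1
6 = 1·5 + 1, so a_3 = 1
5 = 5·1 + 0, so a_4 = 5

[1; 1, 1, 1, 5]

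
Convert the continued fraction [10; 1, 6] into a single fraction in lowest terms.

Compute successive convergents:
a_0 = 10: 10/1
a_1 = 1: 11/1
a_2 = 6: 76/7

76/7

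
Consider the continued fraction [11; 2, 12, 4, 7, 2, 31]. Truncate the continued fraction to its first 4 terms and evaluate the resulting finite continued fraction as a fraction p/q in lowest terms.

1171/102

Build up convergents one term at a time:
a_0 = 11: 11/1
a_1 = 2: 23/2
a_2 = 12: 287/25
a_3 = 4: 1171/102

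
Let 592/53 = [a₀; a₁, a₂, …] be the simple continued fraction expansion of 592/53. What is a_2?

592 = 11·53 + 9, so a_0 = 11
53 = 5·9 + 8, so a_1 = 5
9 = 1·8 + 1, so a_2 = 1

1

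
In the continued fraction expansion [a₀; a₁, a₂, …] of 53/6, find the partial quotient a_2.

5

53 = 8·6 + 5, so a_0 = 8
6 = 1·5 + 1, so a_1 = 1
5 = 5·1 + 0, so a_2 = 5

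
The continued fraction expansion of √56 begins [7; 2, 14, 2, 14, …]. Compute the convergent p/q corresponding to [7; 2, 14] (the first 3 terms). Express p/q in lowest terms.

217/29

Collapse the nested fraction from the inside out:
Start with 14.
2 + 1/(14/1) = 2 + 1/14 = 29/14
7 + 1/(29/14) = 7 + 14/29 = 217/29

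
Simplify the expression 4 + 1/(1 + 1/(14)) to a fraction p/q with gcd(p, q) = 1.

a_0 = 4: 4/1
a_1 = 1: 5/1
a_2 = 14: 74/15

74/15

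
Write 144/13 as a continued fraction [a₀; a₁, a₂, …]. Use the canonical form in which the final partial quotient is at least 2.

Run the Euclidean algorithm, recording each quotient:
144 ÷ 13 → quotient 11, remainder 1
13 ÷ 1 → quotient 13, remainder 0

[11; 13]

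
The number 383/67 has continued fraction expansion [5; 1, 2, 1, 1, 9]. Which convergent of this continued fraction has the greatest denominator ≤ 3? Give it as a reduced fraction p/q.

a_0 = 5: 5/1  (≤ bound)
a_1 = 1: 6/1  (≤ bound)
a_2 = 2: 17/3  (≤ bound)
a_3 = 1: 23/4  (> 3, stop)

17/3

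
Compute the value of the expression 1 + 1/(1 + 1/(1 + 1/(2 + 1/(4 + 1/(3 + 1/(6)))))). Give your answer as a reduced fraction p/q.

Start with 6.
3 + 1/(6/1) = 3 + 1/6 = 19/6
4 + 1/(19/6) = 4 + 6/19 = 82/19
2 + 1/(82/19) = 2 + 19/82 = 183/82
1 + 1/(183/82) = 1 + 82/183 = 265/183
1 + 1/(265/183) = 1 + 183/265 = 448/265
1 + 1/(448/265) = 1 + 265/448 = 713/448

713/448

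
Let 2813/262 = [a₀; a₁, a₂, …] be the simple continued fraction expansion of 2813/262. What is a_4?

Run the Euclidean algorithm, recording each quotient:
⌊2813/262⌋ = 10, remainder 193
⌊262/193⌋ = 1, remainder 69
⌊193/69⌋ = 2, remainder 55
⌊69/55⌋ = 1, remainder 14
⌊55/14⌋ = 3, remainder 13

3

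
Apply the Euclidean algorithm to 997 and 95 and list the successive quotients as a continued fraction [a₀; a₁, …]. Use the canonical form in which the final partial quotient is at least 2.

[10; 2, 47]

Run the Euclidean algorithm, recording each quotient:
997 ÷ 95 → quotient 10, remainder 47
95 ÷ 47 → quotient 2, remainder 1
47 ÷ 1 → quotient 47, remainder 0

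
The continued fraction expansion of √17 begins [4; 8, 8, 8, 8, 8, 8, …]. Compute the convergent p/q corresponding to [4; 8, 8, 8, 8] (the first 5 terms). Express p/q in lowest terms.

17684/4289

a_0 = 4: 4/1
a_1 = 8: 33/8
a_2 = 8: 268/65
a_3 = 8: 2177/528
a_4 = 8: 17684/4289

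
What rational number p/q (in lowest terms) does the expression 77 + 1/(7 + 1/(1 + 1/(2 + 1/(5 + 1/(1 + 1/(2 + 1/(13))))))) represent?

Start with 13.
2 + 1/(13/1) = 2 + 1/13 = 27/13
1 + 1/(27/13) = 1 + 13/27 = 40/27
5 + 1/(40/27) = 5 + 27/40 = 227/40
2 + 1/(227/40) = 2 + 40/227 = 494/227
1 + 1/(494/227) = 1 + 227/494 = 721/494
7 + 1/(721/494) = 7 + 494/721 = 5541/721
77 + 1/(5541/721) = 77 + 721/5541 = 427378/5541

427378/5541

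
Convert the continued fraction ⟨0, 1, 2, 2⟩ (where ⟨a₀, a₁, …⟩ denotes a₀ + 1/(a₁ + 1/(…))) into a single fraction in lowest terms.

Start with 2.
2 + 1/(2/1) = 2 + 1/2 = 5/2
1 + 1/(5/2) = 1 + 2/5 = 7/5
0 + 1/(7/5) = 0 + 5/7 = 5/7

5/7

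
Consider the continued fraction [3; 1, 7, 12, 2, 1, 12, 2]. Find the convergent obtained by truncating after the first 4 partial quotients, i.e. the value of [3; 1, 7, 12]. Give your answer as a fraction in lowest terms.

a_0 = 3: 3/1
a_1 = 1: 4/1
a_2 = 7: 31/8
a_3 = 12: 376/97

376/97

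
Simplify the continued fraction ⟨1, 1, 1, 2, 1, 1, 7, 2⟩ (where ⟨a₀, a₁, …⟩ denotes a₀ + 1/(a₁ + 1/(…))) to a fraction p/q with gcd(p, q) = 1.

Start with 2.
7 + 1/(2/1) = 7 + 1/2 = 15/2
1 + 1/(15/2) = 1 + 2/15 = 17/15
1 + 1/(17/15) = 1 + 15/17 = 32/17
2 + 1/(32/17) = 2 + 17/32 = 81/32
1 + 1/(81/32) = 1 + 32/81 = 113/81
1 + 1/(113/81) = 1 + 81/113 = 194/113
1 + 1/(194/113) = 1 + 113/194 = 307/194

307/194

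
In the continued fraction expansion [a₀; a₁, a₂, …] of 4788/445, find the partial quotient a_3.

6

⌊4788/445⌋ = 10, remainder 338
⌊445/338⌋ = 1, remainder 107
⌊338/107⌋ = 3, remainder 17
⌊107/17⌋ = 6, remainder 5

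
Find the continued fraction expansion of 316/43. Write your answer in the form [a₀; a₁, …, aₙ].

[7; 2, 1, 6, 2]

316 ÷ 43 → quotient 7, remainder 15
43 ÷ 15 → quotient 2, remainder 13
15 ÷ 13 → quotient 1, remainder 2
13 ÷ 2 → quotient 6, remainder 1
2 ÷ 1 → quotient 2, remainder 0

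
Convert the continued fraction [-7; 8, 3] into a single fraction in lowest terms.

Start with 3.
8 + 1/(3/1) = 8 + 1/3 = 25/3
-7 + 1/(25/3) = -7 + 3/25 = -172/25

-172/25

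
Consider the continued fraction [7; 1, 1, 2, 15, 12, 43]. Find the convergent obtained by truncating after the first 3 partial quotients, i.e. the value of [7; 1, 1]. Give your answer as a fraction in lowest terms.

15/2

Use the convergent recurrence hₖ = aₖ·hₖ₋₁ + hₖ₋₂ (and likewise for the denominators kₖ):
a_0 = 7: 7/1
a_1 = 1: 8/1
a_2 = 1: 15/2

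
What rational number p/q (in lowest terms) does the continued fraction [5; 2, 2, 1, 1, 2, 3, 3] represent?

1875/346

Start with 3.
3 + 1/(3/1) = 3 + 1/3 = 10/3
2 + 1/(10/3) = 2 + 3/10 = 23/10
1 + 1/(23/10) = 1 + 10/23 = 33/23
1 + 1/(33/23) = 1 + 23/33 = 56/33
2 + 1/(56/33) = 2 + 33/56 = 145/56
2 + 1/(145/56) = 2 + 56/145 = 346/145
5 + 1/(346/145) = 5 + 145/346 = 1875/346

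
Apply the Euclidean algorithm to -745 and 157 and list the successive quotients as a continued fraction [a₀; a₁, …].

[-5; 3, 1, 12, 3]

-745 ÷ 157 → quotient -5, remainder 40
157 ÷ 40 → quotient 3, remainder 37
40 ÷ 37 → quotient 1, remainder 3
37 ÷ 3 → quotient 12, remainder 1
3 ÷ 1 → quotient 3, remainder 0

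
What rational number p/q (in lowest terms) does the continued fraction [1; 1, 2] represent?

5/3

Build up convergents one term at a time:
a_0 = 1: 1/1
a_1 = 1: 2/1
a_2 = 2: 5/3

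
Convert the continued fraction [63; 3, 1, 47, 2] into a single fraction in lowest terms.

24415/386

a_0 = 63: 63/1
a_1 = 3: 190/3
a_2 = 1: 253/4
a_3 = 47: 12081/191
a_4 = 2: 24415/386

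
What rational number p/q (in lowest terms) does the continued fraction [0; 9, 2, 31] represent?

63/598

Use the convergent recurrence hₖ = aₖ·hₖ₋₁ + hₖ₋₂ (and likewise for the denominators kₖ):
a_0 = 0: 0/1
a_1 = 9: 1/9
a_2 = 2: 2/19
a_3 = 31: 63/598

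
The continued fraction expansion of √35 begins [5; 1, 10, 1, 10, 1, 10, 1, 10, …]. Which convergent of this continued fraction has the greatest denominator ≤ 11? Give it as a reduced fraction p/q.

65/11

a_0 = 5: 5/1  (≤ bound)
a_1 = 1: 6/1  (≤ bound)
a_2 = 10: 65/11  (≤ bound)
a_3 = 1: 71/12  (> 11, stop)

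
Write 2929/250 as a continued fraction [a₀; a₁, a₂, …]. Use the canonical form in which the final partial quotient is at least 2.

⌊2929/250⌋ = 11, remainder 179
⌊250/179⌋ = 1, remainder 71
⌊179/71⌋ = 2, remainder 37
⌊71/37⌋ = 1, remainder 34
⌊37/34⌋ = 1, remainder 3
⌊34/3⌋ = 11, remainder 1
⌊3/1⌋ = 3, remainder 0

[11; 1, 2, 1, 1, 11, 3]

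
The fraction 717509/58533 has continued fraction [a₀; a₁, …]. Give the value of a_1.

3

717509 = 12·58533 + 15113, so a_0 = 12
58533 = 3·15113 + 13194, so a_1 = 3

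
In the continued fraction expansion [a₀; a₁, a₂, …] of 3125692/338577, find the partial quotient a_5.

1

3125692 = 9·338577 + 78499, so a_0 = 9
338577 = 4·78499 + 24581, so a_1 = 4
78499 = 3·24581 + 4756, so a_2 = 3
24581 = 5·4756 + 801, so a_3 = 5
4756 = 5·801 + 751, so a_4 = 5
801 = 1·751 + 50, so a_5 = 1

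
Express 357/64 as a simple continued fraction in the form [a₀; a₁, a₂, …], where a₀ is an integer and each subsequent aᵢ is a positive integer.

Repeatedly divide and take the remainder:
⌊357/64⌋ = 5, remainder 37
⌊64/37⌋ = 1, remainder 27
⌊37/27⌋ = 1, remainder 10
⌊27/10⌋ = 2, remainder 7
⌊10/7⌋ = 1, remainder 3
⌊7/3⌋ = 2, remainder 1
⌊3/1⌋ = 3, remainder 0

[5; 1, 1, 2, 1, 2, 3]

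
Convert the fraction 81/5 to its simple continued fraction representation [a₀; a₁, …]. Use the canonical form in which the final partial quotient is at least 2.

81 ÷ 5 → quotient 16, remainder 1
5 ÷ 1 → quotient 5, remainder 0

[16; 5]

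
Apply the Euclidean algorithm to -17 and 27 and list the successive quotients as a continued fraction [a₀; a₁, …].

-17 ÷ 27 → quotient -1, remainder 10
27 ÷ 10 → quotient 2, remainder 7
10 ÷ 7 → quotient 1, remainder 3
7 ÷ 3 → quotient 2, remainder 1
3 ÷ 1 → quotient 3, remainder 0

[-1; 2, 1, 2, 3]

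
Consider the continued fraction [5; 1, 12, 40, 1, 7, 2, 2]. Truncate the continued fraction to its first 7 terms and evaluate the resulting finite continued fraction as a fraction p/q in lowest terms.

Start with 2.
7 + 1/(2/1) = 7 + 1/2 = 15/2
1 + 1/(15/2) = 1 + 2/15 = 17/15
40 + 1/(17/15) = 40 + 15/17 = 695/17
12 + 1/(695/17) = 12 + 17/695 = 8357/695
1 + 1/(8357/695) = 1 + 695/8357 = 9052/8357
5 + 1/(9052/8357) = 5 + 8357/9052 = 53617/9052

53617/9052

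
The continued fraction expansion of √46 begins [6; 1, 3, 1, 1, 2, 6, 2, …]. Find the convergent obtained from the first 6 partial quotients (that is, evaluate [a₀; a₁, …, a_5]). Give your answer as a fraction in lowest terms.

156/23

Compute successive convergents:
a_0 = 6: 6/1
a_1 = 1: 7/1
a_2 = 3: 27/4
a_3 = 1: 34/5
a_4 = 1: 61/9
a_5 = 2: 156/23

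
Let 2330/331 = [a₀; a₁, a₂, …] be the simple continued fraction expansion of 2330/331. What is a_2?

2330 ÷ 331 → quotient 7, remainder 13
331 ÷ 13 → quotient 25, remainder 6
13 ÷ 6 → quotient 2, remainder 1

2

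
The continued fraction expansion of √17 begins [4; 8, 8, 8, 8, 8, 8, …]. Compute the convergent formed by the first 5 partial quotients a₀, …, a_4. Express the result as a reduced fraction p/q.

Start with 8.
8 + 1/(8/1) = 8 + 1/8 = 65/8
8 + 1/(65/8) = 8 + 8/65 = 528/65
8 + 1/(528/65) = 8 + 65/528 = 4289/528
4 + 1/(4289/528) = 4 + 528/4289 = 17684/4289

17684/4289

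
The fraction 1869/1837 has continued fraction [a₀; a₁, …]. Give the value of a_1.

57

Run the Euclidean algorithm, recording each quotient:
⌊1869/1837⌋ = 1, remainder 32
⌊1837/32⌋ = 57, remainder 13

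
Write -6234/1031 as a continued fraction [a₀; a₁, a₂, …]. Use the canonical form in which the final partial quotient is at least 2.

-6234 ÷ 1031 → quotient -7, remainder 983
1031 ÷ 983 → quotient 1, remainder 48
983 ÷ 48 → quotient 20, remainder 23
48 ÷ 23 → quotient 2, remainder 2
23 ÷ 2 → quotient 11, remainder 1
2 ÷ 1 → quotient 2, remainder 0

[-7; 1, 20, 2, 11, 2]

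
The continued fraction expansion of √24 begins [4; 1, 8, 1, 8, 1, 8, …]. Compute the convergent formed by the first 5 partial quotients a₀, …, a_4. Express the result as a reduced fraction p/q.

Start with 8.
1 + 1/(8/1) = 1 + 1/8 = 9/8
8 + 1/(9/8) = 8 + 8/9 = 80/9
1 + 1/(80/9) = 1 + 9/80 = 89/80
4 + 1/(89/80) = 4 + 80/89 = 436/89

436/89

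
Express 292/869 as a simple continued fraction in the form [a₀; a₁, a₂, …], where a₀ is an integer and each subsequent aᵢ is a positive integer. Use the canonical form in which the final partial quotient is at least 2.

⌊292/869⌋ = 0, remainder 292
⌊869/292⌋ = 2, remainder 285
⌊292/285⌋ = 1, remainder 7
⌊285/7⌋ = 40, remainder 5
⌊7/5⌋ = 1, remainder 2
⌊5/2⌋ = 2, remainder 1
⌊2/1⌋ = 2, remainder 0

[0; 2, 1, 40, 1, 2, 2]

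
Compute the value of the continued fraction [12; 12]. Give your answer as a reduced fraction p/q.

Start with 12.
12 + 1/(12/1) = 12 + 1/12 = 145/12

145/12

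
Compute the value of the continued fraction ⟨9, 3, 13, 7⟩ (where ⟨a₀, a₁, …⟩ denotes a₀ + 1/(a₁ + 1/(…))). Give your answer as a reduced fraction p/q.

a_0 = 9: 9/1
a_1 = 3: 28/3
a_2 = 13: 373/40
a_3 = 7: 2639/283

2639/283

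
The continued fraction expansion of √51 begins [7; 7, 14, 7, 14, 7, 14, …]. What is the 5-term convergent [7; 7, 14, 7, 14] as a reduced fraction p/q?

a_0 = 7: 7/1
a_1 = 7: 50/7
a_2 = 14: 707/99
a_3 = 7: 4999/700
a_4 = 14: 70693/9899

70693/9899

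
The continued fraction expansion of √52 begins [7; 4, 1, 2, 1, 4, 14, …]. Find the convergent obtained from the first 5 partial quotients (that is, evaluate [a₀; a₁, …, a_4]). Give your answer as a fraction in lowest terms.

Start with 1.
2 + 1/(1/1) = 2 + 1/1 = 3/1
1 + 1/(3/1) = 1 + 1/3 = 4/3
4 + 1/(4/3) = 4 + 3/4 = 19/4
7 + 1/(19/4) = 7 + 4/19 = 137/19

137/19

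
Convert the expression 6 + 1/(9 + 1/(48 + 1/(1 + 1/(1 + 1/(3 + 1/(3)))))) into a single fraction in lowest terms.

a_0 = 6: 6/1
a_1 = 9: 55/9
a_2 = 48: 2646/433
a_3 = 1: 2701/442
a_4 = 1: 5347/875
a_5 = 3: 18742/3067
a_6 = 3: 61573/10076

61573/10076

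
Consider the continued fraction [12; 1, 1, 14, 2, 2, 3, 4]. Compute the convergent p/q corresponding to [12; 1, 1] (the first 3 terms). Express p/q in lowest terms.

25/2

Build up convergents one term at a time:
a_0 = 12: 12/1
a_1 = 1: 13/1
a_2 = 1: 25/2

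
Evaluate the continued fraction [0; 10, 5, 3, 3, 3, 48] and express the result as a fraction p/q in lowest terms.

a_0 = 0: 0/1
a_1 = 10: 1/10
a_2 = 5: 5/51
a_3 = 3: 16/163
a_4 = 3: 53/540
a_5 = 3: 175/1783
a_6 = 48: 8453/86124

8453/86124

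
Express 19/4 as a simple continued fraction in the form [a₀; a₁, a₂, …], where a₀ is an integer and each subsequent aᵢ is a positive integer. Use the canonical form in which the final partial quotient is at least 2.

[4; 1, 3]

19 ÷ 4 → quotient 4, remainder 3
4 ÷ 3 → quotient 1, remainder 1
3 ÷ 1 → quotient 3, remainder 0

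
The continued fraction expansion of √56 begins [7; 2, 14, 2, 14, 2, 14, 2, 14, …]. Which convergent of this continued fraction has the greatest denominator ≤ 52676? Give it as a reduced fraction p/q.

a_0 = 7: 7/1  (≤ bound)
a_1 = 2: 15/2  (≤ bound)
a_2 = 14: 217/29  (≤ bound)
a_3 = 2: 449/60  (≤ bound)
a_4 = 14: 6503/869  (≤ bound)
a_5 = 2: 13455/1798  (≤ bound)
a_6 = 14: 194873/26041  (≤ bound)
a_7 = 2: 403201/53880  (> 52676, stop)

194873/26041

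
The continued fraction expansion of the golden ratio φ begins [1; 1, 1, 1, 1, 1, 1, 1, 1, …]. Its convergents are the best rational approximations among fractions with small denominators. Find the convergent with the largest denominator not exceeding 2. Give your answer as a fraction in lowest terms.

List convergents until the denominator exceeds the bound:
a_0 = 1: 1/1  (≤ bound)
a_1 = 1: 2/1  (≤ bound)
a_2 = 1: 3/2  (≤ bound)
a_3 = 1: 5/3  (> 2, stop)

3/2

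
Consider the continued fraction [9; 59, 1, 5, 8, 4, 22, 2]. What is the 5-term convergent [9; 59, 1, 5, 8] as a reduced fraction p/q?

a_0 = 9: 9/1
a_1 = 59: 532/59
a_2 = 1: 541/60
a_3 = 5: 3237/359
a_4 = 8: 26437/2932

26437/2932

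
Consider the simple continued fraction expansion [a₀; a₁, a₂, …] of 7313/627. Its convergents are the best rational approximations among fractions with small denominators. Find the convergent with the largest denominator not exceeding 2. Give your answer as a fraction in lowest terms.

a_0 = 11: 11/1  (≤ bound)
a_1 = 1: 12/1  (≤ bound)
a_2 = 1: 23/2  (≤ bound)
a_3 = 1: 35/3  (> 2, stop)

23/2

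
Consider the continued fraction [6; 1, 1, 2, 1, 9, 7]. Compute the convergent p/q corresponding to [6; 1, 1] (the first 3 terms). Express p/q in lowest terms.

Compute successive convergents:
a_0 = 6: 6/1
a_1 = 1: 7/1
a_2 = 1: 13/2

13/2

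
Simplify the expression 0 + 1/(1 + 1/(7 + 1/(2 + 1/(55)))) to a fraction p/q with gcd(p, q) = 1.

Compute successive convergents:
a_0 = 0: 0/1
a_1 = 1: 1/1
a_2 = 7: 7/8
a_3 = 2: 15/17
a_4 = 55: 832/943

832/943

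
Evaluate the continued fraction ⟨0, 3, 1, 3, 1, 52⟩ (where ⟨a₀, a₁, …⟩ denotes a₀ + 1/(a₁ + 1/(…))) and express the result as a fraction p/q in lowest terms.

264/1003

Starting at the tail and folding back:
Start with 52.
1 + 1/(52/1) = 1 + 1/52 = 53/52
3 + 1/(53/52) = 3 + 52/53 = 211/53
1 + 1/(211/53) = 1 + 53/211 = 264/211
3 + 1/(264/211) = 3 + 211/264 = 1003/264
0 + 1/(1003/264) = 0 + 264/1003 = 264/1003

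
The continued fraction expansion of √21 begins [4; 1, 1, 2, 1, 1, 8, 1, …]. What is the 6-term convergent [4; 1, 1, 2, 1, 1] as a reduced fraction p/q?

55/12

Starting at the tail and folding back:
Start with 1.
1 + 1/(1/1) = 1 + 1/1 = 2/1
2 + 1/(2/1) = 2 + 1/2 = 5/2
1 + 1/(5/2) = 1 + 2/5 = 7/5
1 + 1/(7/5) = 1 + 5/7 = 12/7
4 + 1/(12/7) = 4 + 7/12 = 55/12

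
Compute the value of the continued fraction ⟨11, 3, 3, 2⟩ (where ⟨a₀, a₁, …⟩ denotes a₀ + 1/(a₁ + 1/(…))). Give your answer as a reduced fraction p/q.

260/23

a_0 = 11: 11/1
a_1 = 3: 34/3
a_2 = 3: 113/10
a_3 = 2: 260/23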